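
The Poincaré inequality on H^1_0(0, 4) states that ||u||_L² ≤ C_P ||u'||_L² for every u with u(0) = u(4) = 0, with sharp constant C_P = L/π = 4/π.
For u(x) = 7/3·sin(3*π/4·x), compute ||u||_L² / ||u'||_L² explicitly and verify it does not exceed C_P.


||u||_L² / ||u'||_L² = 4/(3*π) < C_P = 4/π.

u(x) = 7/3·sin(3*π/4·x), so u'(x) = 7*π*cos(3*π*x/4)/4.
Writing u(x) = A·sin(kπx/L) with A = 7/3 and k = 3, use ∫_0^L sin²(kπx/L) dx = L/2 and ∫_0^L cos²(kπx/L) dx = L/2.
u² = 49/9·sin²(3*π/4·x) and (u')² = 49*π^2/16·cos²(3*π/4·x), and each of sin², cos² integrates to L/2 = 2 over (0, 4).
∫_0^4 u² dx = 98/9, so ||u||_L² = 7*sqrt(2)/3.
∫_0^4 (u')² dx = 49*π^2/8, so ||u'||_L² = 7*sqrt(2)*π/4.
Ratio ||u||_L² / ||u'||_L² = 4/(3*π).
Sharp Poincaré constant on H^1_0(0, 4) is C_P = L/π = 4/π, achieved by sin(π/4·x).
This is the k = 3 harmonic; the ratio L/(kπ) is strictly less than C_P = L/π, consistent with the sharp inequality ||u||_L² ≤ C_P ||u'||_L².


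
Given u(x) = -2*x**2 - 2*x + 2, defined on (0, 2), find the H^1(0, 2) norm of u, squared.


||u||_{H^1}^2 = 608/5

The H^1 norm (squared) on an interval (0, L) is
  ||u||_{H^1}^2 = ∫_0^L u(x)^2 dx + ∫_0^L u'(x)^2 dx.
Compute u'(x) = -4*x - 2.
Then u(x)^2 = 4*x**4 + 8*x**3 - 4*x**2 - 8*x + 4 and u'(x)^2 = 16*x**2 + 16*x + 4.
Integrate each monomial from 0 to 2 using ∫_0^2 c·x^n dx = c·2^(n+1)/(n+1):
  ∫_0^2 u(x)^2 dx = ∫_0^2 (4*x^4 + 8*x^3 - 4*x^2 - 8*x + 4) dx. Term by term:
    ∫_0^2 4*x^4 dx = 128/5;  ∫_0^2 8*x^3 dx = 32;  ∫_0^2 -4*x^2 dx = -32/3;
    ∫_0^2 -8*x dx = -16;  ∫_0^2 4 dx = 8.
  Sum: 128/5 + 32 − 32/3 − 16 + 8 = 584/15.
  ∫_0^2 u'(x)^2 dx = ∫_0^2 (16*x^2 + 16*x + 4) dx. Term by term:
    ∫_0^2 16*x^2 dx = 128/3;  ∫_0^2 16*x dx = 32;  ∫_0^2 4 dx = 8.
  Sum: 128/3 + 32 + 8 = 248/3.
Adding: ||u||_{H^1}^2 = 584/15 + 248/3 = 608/5.


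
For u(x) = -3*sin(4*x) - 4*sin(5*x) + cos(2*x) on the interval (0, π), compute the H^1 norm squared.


||u||_{H^1(0,π)}^2 = -400/21 + 287*π

u'(x) = -2*sin(2*x) - 12*cos(4*x) - 20*cos(5*x).
Expand u² and (u')² and integrate term by term on (0, π), using: for integers n ≥ 1, ∫_0^π sin²(nx) dx = ∫_0^π cos²(nx) dx = π/2; for n ≠ n', ∫_0^π sin(nx)sin(n'x) dx = ∫_0^π cos(nx)cos(n'x) dx = 0; and by product-to-sum, ∫_0^π sin(nx)cos(n'x) dx = ½∫_0^π [sin((n+n')x) + sin((n−n')x)] dx, which is 0 when n+n' is even and 2n/(n²−n'²) when n+n' is odd (it need not vanish on (0, π)).
  u² squared terms: (-4)²·∫sin(5x)² dx = 16·π/2 = 8*π;  (-3)²·∫sin(4x)² dx = 9·π/2 = 9*π/2;  (1)²·∫cos(2x)² dx = 1·π/2 = π/2.
  u² cross terms: 2·(-4)·(-3)·∫sin(5x)·sin(4x) dx = 24·(0) = 0;  2·(-4)·(1)·∫sin(5x)·cos(2x) dx = -8·(10/21) = -80/21;  2·(-3)·(1)·∫sin(4x)·cos(2x) dx = -6·(0) = 0.
  So ∫_0^π u² dx = 8*π + 9*π/2 + π/2 + 0 − 80/21 + 0 = -80/21 + 13*π.
  (u')² squared terms: (-20)²·∫cos(5x)² dx = 400·π/2 = 200*π;  (-12)²·∫cos(4x)² dx = 144·π/2 = 72*π;  (-2)²·∫sin(2x)² dx = 4·π/2 = 2*π.
  (u')² cross terms: 2·(-20)·(-12)·∫cos(5x)·cos(4x) dx = 480·(0) = 0;  2·(-20)·(-2)·∫cos(5x)·sin(2x) dx = 80·(-4/21) = -320/21;  2·(-12)·(-2)·∫cos(4x)·sin(2x) dx = 48·(0) = 0.
  So ∫_0^π (u')² dx = 200*π + 72*π + 2*π + 0 − 320/21 + 0 = -320/21 + 274*π.
||u||_{H^1}^2 = (-80/21 + 13*π) + (-320/21 + 274*π) = -400/21 + 287*π.


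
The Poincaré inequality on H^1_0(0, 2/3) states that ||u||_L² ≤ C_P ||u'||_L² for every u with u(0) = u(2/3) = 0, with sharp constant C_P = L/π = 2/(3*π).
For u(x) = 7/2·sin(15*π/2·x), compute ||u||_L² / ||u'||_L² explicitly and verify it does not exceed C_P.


||u||_L² / ||u'||_L² = 2/(15*π) < C_P = 2/(3*π).

u(x) = 7/2·sin(15*π/2·x), so u'(x) = 105*π*cos(15*π*x/2)/4.
Writing u(x) = A·sin(kπx/L) with A = 7/2 and k = 5, use ∫_0^L sin²(kπx/L) dx = L/2 and ∫_0^L cos²(kπx/L) dx = L/2.
u² = 49/4·sin²(15*π/2·x) and (u')² = 11025*π^2/16·cos²(15*π/2·x), and each of sin², cos² integrates to L/2 = 1/3 over (0, 2/3).
∫_0^2/3 u² dx = 49/12, so ||u||_L² = 7*sqrt(3)/6.
∫_0^2/3 (u')² dx = 3675*π^2/16, so ||u'||_L² = 35*sqrt(3)*π/4.
Ratio ||u||_L² / ||u'||_L² = 2/(15*π).
Sharp Poincaré constant on H^1_0(0, 2/3) is C_P = L/π = 2/(3*π), achieved by sin(3*π/2·x).
This is the k = 5 harmonic; the ratio L/(kπ) is strictly less than C_P = L/π, consistent with the sharp inequality ||u||_L² ≤ C_P ||u'||_L².


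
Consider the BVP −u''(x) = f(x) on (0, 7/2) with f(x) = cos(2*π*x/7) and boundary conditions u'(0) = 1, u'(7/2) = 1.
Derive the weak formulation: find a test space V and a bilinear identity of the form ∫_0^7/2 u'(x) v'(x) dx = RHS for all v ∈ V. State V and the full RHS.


V = H^1(0, 7/2) (v unrestricted at boundary; u is determined up to an additive constant); weak form: ∫_0^7/2 u'v' dx = ∫_0^7/2 (cos(2*π*x/7)) v dx + v(7/2) − v(0) for all v ∈ V.

Multiply both sides by a test function v and integrate from 0 to 7/2:
  ∫_0^7/2 −u''(x) v(x) dx = ∫_0^7/2 f(x) v(x) dx.
Integrate the LHS by parts once:
  ∫_0^7/2 −u'' v dx = −[u'(x) v(x)]_0^7/2 + ∫_0^7/2 u'(x) v'(x) dx.
Thus ∫_0^7/2 u'(x) v'(x) dx = ∫_0^7/2 f(x) v(x) dx + [u'(x) v(x)]_0^7/2.
Choose V so that boundary terms are either known or forced to vanish.
u has inhomogeneous Neumann u'(0) = 1, u'(7/2) = 1. [u' v]_0^7/2 = (1)·v(7/2) − (1)·v(0) = v(7/2) − v(0). Take V = H^1(0, 7/2); boundary term becomes part of RHS.
Weak formulation: find u (satisfying any essential BC) such that ∫_0^7/2 u'(x) v'(x) dx = ∫_0^7/2 f v dx + v(7/2) − v(0) for all v ∈ V (Neumann data are natural BCs: they enter the RHS as boundary terms).
Substituting f(x) = cos(2*π*x/7), the right-hand side is ∫_0^7/2 (cos(2*π*x/7)) v dx + v(7/2) − v(0).
Compatibility check (pure Neumann): taking v ≡ 1 ∈ V gives 0 = ∫_0^7/2 f dx + (1) − (1), i.e. ∫_0^7/2 f dx must equal u'(0) − u'(7/2) = 0. Indeed ∫_0^7/2 (cos(2*π*x/7)) dx = 0, so the data are compatible. The solution is then unique only up to an additive constant (fix it e.g. by requiring ∫_0^7/2 u dx = 0).


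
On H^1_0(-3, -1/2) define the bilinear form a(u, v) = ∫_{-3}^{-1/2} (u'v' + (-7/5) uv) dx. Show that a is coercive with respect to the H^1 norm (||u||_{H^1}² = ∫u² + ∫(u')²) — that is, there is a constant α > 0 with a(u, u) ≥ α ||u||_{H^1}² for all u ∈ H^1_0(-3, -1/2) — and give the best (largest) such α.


α = (-35 + 4*π^2)/(25 + 4*π^2)

Coercivity of a(·,·) on H^1_0(-3, -1/2) means a(u, u) ≥ α ||u||_{H^1}² for every u ∈ H^1_0.
The interval has length L = 5/2, and Poincaré/coercivity depend only on L. Here a(u, u) = ∫(u')² + (-7/5)·∫u².
Here c = -7/5 < 0 with |c| < (π/L)² = 4*π^2/25, so coercivity still holds. The condition a(u,u) ≥ α||u||_{H^1}² reads (1−α)∫(u')² ≥ (α−c)∫u². Any admissible α is ≤ 1 (rapidly oscillating u have ∫u²/∫(u')² → 0), and α = 1 would force 0 ≥ (1−c)∫u², impossible since c < 1; so 1−α > 0. By the sharp Poincaré inequality on H^1_0 of an interval of length L, ∫(u')² ≥ (π/L)²∫u² with equality for the first sine mode sin(π(x−x₀)/L) (x₀ the left endpoint), so the inequality holds for all u iff (1−α)(π/L)² ≥ α − c, i.e. α ≤ ((π/L)² + c)/((π/L)² + 1) = (1 + c(L/π)²)/(1 + (L/π)²). (Direct route, valid since c ≤ 0: Poincaré gives c∫u² ≥ c(L/π)²∫(u')², so a(u,u) ≥ (1 + c(L/π)²)∫(u')², while ||u||_{H^1}² ≤ (1 + (L/π)²)∫(u')²; dividing yields the same α.) With (π/L)² = 4*π^2/25 and c = -7/5, the largest admissible constant is α = ((π/L)² + c)/((π/L)² + 1).
Simplifying, α = (-35 + 4*π^2)/(25 + 4*π^2).


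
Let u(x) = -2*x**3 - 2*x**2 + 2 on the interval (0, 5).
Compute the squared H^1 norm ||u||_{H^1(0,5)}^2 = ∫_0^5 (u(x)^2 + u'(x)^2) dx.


||u||_{H^1}^2 = 2038670/21

The H^1 norm (squared) on an interval (0, L) is
  ||u||_{H^1}^2 = ∫_0^L u(x)^2 dx + ∫_0^L u'(x)^2 dx.
Compute u'(x) = -6*x**2 - 4*x.
Then u(x)^2 = 4*x**6 + 8*x**5 + 4*x**4 - 8*x**3 - 8*x**2 + 4 and u'(x)^2 = 36*x**4 + 48*x**3 + 16*x**2.
Integrate each monomial from 0 to 5 using ∫_0^5 c·x^n dx = c·5^(n+1)/(n+1):
  ∫_0^5 u(x)^2 dx = ∫_0^5 (4*x^6 + 8*x^5 + 4*x^4 - 8*x^3 - 8*x^2 + 4) dx. Term by term:
    ∫_0^5 4*x^6 dx = 312500/7;  ∫_0^5 8*x^5 dx = 62500/3;  ∫_0^5 4*x^4 dx = 2500;
    ∫_0^5 -8*x^3 dx = -1250;  ∫_0^5 -8*x^2 dx = -1000/3;  ∫_0^5 4 dx = 20.
  Sum: 312500/7 + 62500/3 + 2500 − 1250 − 1000/3 + 20 = 464890/7.
  ∫_0^5 u'(x)^2 dx = ∫_0^5 (36*x^4 + 48*x^3 + 16*x^2) dx. Term by term:
    ∫_0^5 36*x^4 dx = 22500;  ∫_0^5 48*x^3 dx = 7500;  ∫_0^5 16*x^2 dx = 2000/3.
  Sum: 22500 + 7500 + 2000/3 = 92000/3.
Adding: ||u||_{H^1}^2 = 464890/7 + 92000/3 = 2038670/21.


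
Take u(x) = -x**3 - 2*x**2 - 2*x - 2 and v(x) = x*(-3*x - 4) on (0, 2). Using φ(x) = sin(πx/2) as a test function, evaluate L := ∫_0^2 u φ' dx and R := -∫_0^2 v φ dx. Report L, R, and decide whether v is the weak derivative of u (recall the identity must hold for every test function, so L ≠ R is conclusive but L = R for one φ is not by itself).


LHS = -96/π^3 + 48/π, RHS = -96/π^3 + 40/π. No, v is not the weak derivative of u.

u(x) = -x**3 - 2*x**2 - 2*x - 2, classical derivative u'(x) = -3*x**2 - 4*x - 2.
φ(x) = sin(πx/2), so φ'(x) = π*cos(π*x/2)/2.
Note φ(0) = φ(2) = 0, so the boundary term u·φ vanishes.
LHS = ∫_0^2 u(x) φ'(x) dx = ∫_0^2 (-π*x^3*cos(π*x/2)/2 - π*x^2*cos(π*x/2) - π*x*cos(π*x/2) - π*cos(π*x/2)) dx. Term by term:
  ∫_0^2 -π*cos(π*x/2) dx = 0;  ∫_0^2 -π*x*cos(π*x/2) dx = 8/π;  ∫_0^2 -π*x^2*cos(π*x/2) dx = 16/π;
  ∫_0^2 -π*x^3*cos(π*x/2)/2 dx = -96/π^3 + 24/π.
Sum: 0 + 8/π + 16/π + -96/π^3 + 24/π = -96/π^3 + 48/π.
So LHS = -96/π^3 + 48/π.
∫_0^2 v(x) φ(x) dx = ∫_0^2 (-3*x^2*sin(π*x/2) - 4*x*sin(π*x/2)) dx. Term by term:
  ∫_0^2 -4*x*sin(π*x/2) dx = -16/π;  ∫_0^2 -3*x^2*sin(π*x/2) dx = -24/π + 96/π^3.
Sum: -16/π + -24/π + 96/π^3 = -40/π + 96/π^3.
So RHS = -∫_0^2 v(x) φ(x) dx = -96/π^3 + 40/π.
LHS − RHS = 8/π ≠ 0, so the identity fails.
(For a valid weak derivative the identity must hold for EVERY test function, in particular this one. The failure shows v is NOT the weak derivative of u.)
Correct weak derivative would be u'(x) = -3*x**2 - 4*x - 2.


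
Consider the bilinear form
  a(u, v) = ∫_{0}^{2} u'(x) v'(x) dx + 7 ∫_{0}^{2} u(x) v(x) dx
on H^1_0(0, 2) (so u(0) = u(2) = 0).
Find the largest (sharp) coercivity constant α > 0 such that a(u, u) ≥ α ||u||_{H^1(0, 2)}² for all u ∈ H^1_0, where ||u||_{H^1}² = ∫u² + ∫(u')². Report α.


α = 1

Coercivity of a(·,·) on H^1_0(0, 2) means a(u, u) ≥ α ||u||_{H^1}² for every u ∈ H^1_0.
The interval has length L = 2, and Poincaré/coercivity depend only on L. Here a(u, u) = ∫(u')² + (7)·∫u².
Here c = 7 ≥ 1, so a(u,u) = ∫(u')² + c∫u² ≥ ∫(u')² + ∫u² = ||u||_{H^1}², i.e. α = 1 works. No larger α is possible: a(u,u) ≥ α||u||_{H^1}² means (1−α)∫(u')² ≥ (α−c)∫u², and for the modes u_n = sin(nπ(x−x₀)/L) (x₀ the left endpoint) one has ∫u_n²/∫(u_n')² = (L/(nπ))² → 0, so a(u_n,u_n)/||u_n||_{H^1}² → 1. Hence the optimal constant is α = 1.
Therefore α = 1.


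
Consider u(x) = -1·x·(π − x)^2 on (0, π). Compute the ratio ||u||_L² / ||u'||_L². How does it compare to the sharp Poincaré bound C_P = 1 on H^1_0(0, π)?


||u||_L² / ||u'||_L² = sqrt(14)*π/14 < C_P = 1.

u(x) = -1·x·(π − x)^2, so u'(x) = (π - 3*x)*(x - π).
u(x) = -1·x·(π − x)^2 vanishes at x = 0 and x = π, so u ∈ H^1_0(0, π). Differentiate via the product rule and integrate the resulting polynomials term by term.
  ∫_0^π u² dx = ∫_0^π (x^6 - 4*π*x^5 + 6*π^2*x^4 - 4*π^3*x^3 + π^4*x^2) dx. Term by term:
    ∫_0^π x^6 dx = π^7/7;  ∫_0^π -4*π*x^5 dx = -2*π^7/3;  ∫_0^π 6*π^2*x^4 dx = 6*π^7/5;
    ∫_0^π -4*π^3*x^3 dx = -π^7;  ∫_0^π π^4*x^2 dx = π^7/3.
  Sum: π^7/7 − 2*π^7/3 + 6*π^7/5 − π^7 + π^7/3 = π^7/105.
  ∫_0^π (u')² dx = ∫_0^π (9*x^4 - 24*π*x^3 + 22*π^2*x^2 - 8*π^3*x + π^4) dx. Term by term:
    ∫_0^π 9*x^4 dx = 9*π^5/5;  ∫_0^π -24*π*x^3 dx = -6*π^5;  ∫_0^π 22*π^2*x^2 dx = 22*π^5/3;
    ∫_0^π -8*π^3*x dx = -4*π^5;  ∫_0^π π^4 dx = π^5.
  Sum: 9*π^5/5 − 6*π^5 + 22*π^5/3 − 4*π^5 + π^5 = 2*π^5/15.
∫_0^π u² dx = π^7/105, so ||u||_L² = sqrt(105)*π^(7/2)/105.
∫_0^π (u')² dx = 2*π^5/15, so ||u'||_L² = sqrt(30)*π^(5/2)/15.
Ratio ||u||_L² / ||u'||_L² = sqrt(14)*π/14.
Sharp Poincaré constant on H^1_0(0, π) is C_P = L/π = 1, achieved by sin(x).
A polynomial bump cannot attain the sharp Poincaré constant (only the first sine eigenfunction does), so the ratio is strictly less than C_P, consistent with ||u||_L² ≤ C_P ||u'||_L².


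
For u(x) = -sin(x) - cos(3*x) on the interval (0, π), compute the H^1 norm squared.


||u||_{H^1(0,π)}^2 = 6*π

u'(x) = 3*sin(3*x) - cos(x).
Expand u² and (u')² and integrate term by term on (0, π), using: for integers n ≥ 1, ∫_0^π sin²(nx) dx = ∫_0^π cos²(nx) dx = π/2; for n ≠ n', ∫_0^π sin(nx)sin(n'x) dx = ∫_0^π cos(nx)cos(n'x) dx = 0; and by product-to-sum, ∫_0^π sin(nx)cos(n'x) dx = ½∫_0^π [sin((n+n')x) + sin((n−n')x)] dx, which is 0 when n+n' is even and 2n/(n²−n'²) when n+n' is odd (it need not vanish on (0, π)).
  u² squared terms: (-1)²·∫cos(3x)² dx = 1·π/2 = π/2;  (-1)²·∫sin(x)² dx = 1·π/2 = π/2.
  u² cross terms: 2·(-1)·(-1)·∫cos(3x)·sin(x) dx = 2·(0) = 0.
  So ∫_0^π u² dx = π/2 + π/2 + 0 = π.
  (u')² squared terms: (-1)²·∫cos(x)² dx = 1·π/2 = π/2;  (3)²·∫sin(3x)² dx = 9·π/2 = 9*π/2.
  (u')² cross terms: 2·(-1)·(3)·∫cos(x)·sin(3x) dx = -6·(0) = 0.
  So ∫_0^π (u')² dx = π/2 + 9*π/2 + 0 = 5*π.
||u||_{H^1}^2 = (π) + (5*π) = 6*π.


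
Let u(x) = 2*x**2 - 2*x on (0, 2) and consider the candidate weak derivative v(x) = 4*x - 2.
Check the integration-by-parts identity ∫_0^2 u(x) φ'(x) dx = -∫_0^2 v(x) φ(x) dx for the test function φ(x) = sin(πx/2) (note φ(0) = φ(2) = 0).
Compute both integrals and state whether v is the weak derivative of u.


LHS = -8/π, RHS = -8/π. Yes, v = u' weakly.

u(x) = 2*x**2 - 2*x, classical derivative u'(x) = 4*x - 2.
φ(x) = sin(πx/2), so φ'(x) = π*cos(π*x/2)/2.
Note φ(0) = φ(2) = 0, so the boundary term u·φ vanishes.
LHS = ∫_0^2 u(x) φ'(x) dx = ∫_0^2 (π*x^2*cos(π*x/2) - π*x*cos(π*x/2)) dx. Term by term:
  ∫_0^2 π*x^2*cos(π*x/2) dx = -16/π;  ∫_0^2 -π*x*cos(π*x/2) dx = 8/π.
Sum: -16/π + 8/π = -8/π.
So LHS = -8/π.
∫_0^2 v(x) φ(x) dx = ∫_0^2 (4*x*sin(π*x/2) - 2*sin(π*x/2)) dx. Term by term:
  ∫_0^2 -2*sin(π*x/2) dx = -8/π;  ∫_0^2 4*x*sin(π*x/2) dx = 16/π.
Sum: -8/π + 16/π = 8/π.
So RHS = -∫_0^2 v(x) φ(x) dx = -8/π.
LHS = RHS, so the identity holds for this test φ.
Moreover u is smooth here and v(x) = u'(x) = 4*x - 2 pointwise, so the identity holds for every test function. Hence v is the weak derivative of u.


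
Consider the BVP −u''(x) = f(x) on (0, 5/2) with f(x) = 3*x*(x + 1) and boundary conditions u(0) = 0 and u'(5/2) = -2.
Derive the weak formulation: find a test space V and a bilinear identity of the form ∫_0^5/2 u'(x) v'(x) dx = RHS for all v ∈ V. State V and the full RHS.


V = {v ∈ H^1(0, 5/2) : v(0) = 0} (test functions vanish at x = 0 where u is specified); weak form: ∫_0^5/2 u'v' dx = ∫_0^5/2 (3*x*(x + 1)) v dx − 2·v(5/2) for all v ∈ V.

Multiply both sides by a test function v and integrate from 0 to 5/2:
  ∫_0^5/2 −u''(x) v(x) dx = ∫_0^5/2 f(x) v(x) dx.
Integrate the LHS by parts once:
  ∫_0^5/2 −u'' v dx = −[u'(x) v(x)]_0^5/2 + ∫_0^5/2 u'(x) v'(x) dx.
Thus ∫_0^5/2 u'(x) v'(x) dx = ∫_0^5/2 f(x) v(x) dx + [u'(x) v(x)]_0^5/2.
Choose V so that boundary terms are either known or forced to vanish.
Mixed BC: u(0) = 0 (Dirichlet) and u'(5/2) = -2 (Neumann). Define V = {v ∈ H^1(0, 5/2) : v(0) = 0}. Then [u' v]_0^5/2 = u'(5/2)·v(5/2) − u'(0)·0 = − 2·v(5/2).
Weak formulation: find u (satisfying any essential BC) such that ∫_0^5/2 u'(x) v'(x) dx = ∫_0^5/2 f v dx − 2·v(5/2) for all v ∈ V (Dirichlet at 0 absorbed into V; Neumann datum at x = 5/2 contributes the boundary term).
Substituting f(x) = 3*x*(x + 1), the right-hand side is ∫_0^5/2 (3*x*(x + 1)) v dx − 2·v(5/2).


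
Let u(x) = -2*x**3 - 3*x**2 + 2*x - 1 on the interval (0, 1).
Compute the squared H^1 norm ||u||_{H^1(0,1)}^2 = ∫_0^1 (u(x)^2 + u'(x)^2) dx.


||u||_{H^1}^2 = 2552/105

The H^1 norm (squared) on an interval (0, L) is
  ||u||_{H^1}^2 = ∫_0^L u(x)^2 dx + ∫_0^L u'(x)^2 dx.
Compute u'(x) = -6*x**2 - 6*x + 2.
Then u(x)^2 = 4*x**6 + 12*x**5 + x**4 - 8*x**3 + 10*x**2 - 4*x + 1 and u'(x)^2 = 36*x**4 + 72*x**3 + 12*x**2 - 24*x + 4.
Integrate each monomial from 0 to 1 using ∫_0^1 c·x^n dx = c·1^(n+1)/(n+1):
  ∫_0^1 u(x)^2 dx = ∫_0^1 (4*x^6 + 12*x^5 + x^4 - 8*x^3 + 10*x^2 - 4*x + 1) dx. Term by term:
    ∫_0^1 4*x^6 dx = 4/7;  ∫_0^1 12*x^5 dx = 2;  ∫_0^1 x^4 dx = 1/5;
    ∫_0^1 -8*x^3 dx = -2;  ∫_0^1 10*x^2 dx = 10/3;  ∫_0^1 -4*x dx = -2;
    ∫_0^1 1 dx = 1.
  Sum: 4/7 + 2 + 1/5 − 2 + 10/3 − 2 + 1 = 326/105.
  ∫_0^1 u'(x)^2 dx = ∫_0^1 (36*x^4 + 72*x^3 + 12*x^2 - 24*x + 4) dx. Term by term:
    ∫_0^1 36*x^4 dx = 36/5;  ∫_0^1 72*x^3 dx = 18;  ∫_0^1 12*x^2 dx = 4;
    ∫_0^1 -24*x dx = -12;  ∫_0^1 4 dx = 4.
  Sum: 36/5 + 18 + 4 − 12 + 4 = 106/5.
Adding: ||u||_{H^1}^2 = 326/105 + 106/5 = 2552/105.


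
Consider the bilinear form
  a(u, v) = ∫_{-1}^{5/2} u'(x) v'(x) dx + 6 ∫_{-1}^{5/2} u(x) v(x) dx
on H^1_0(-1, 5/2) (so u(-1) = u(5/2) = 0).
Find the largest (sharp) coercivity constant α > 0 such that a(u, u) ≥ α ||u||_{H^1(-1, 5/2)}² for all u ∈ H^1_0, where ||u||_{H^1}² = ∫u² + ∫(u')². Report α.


α = 1

Coercivity of a(·,·) on H^1_0(-1, 5/2) means a(u, u) ≥ α ||u||_{H^1}² for every u ∈ H^1_0.
The interval has length L = 7/2, and Poincaré/coercivity depend only on L. Here a(u, u) = ∫(u')² + (6)·∫u².
Here c = 6 ≥ 1, so a(u,u) = ∫(u')² + c∫u² ≥ ∫(u')² + ∫u² = ||u||_{H^1}², i.e. α = 1 works. No larger α is possible: a(u,u) ≥ α||u||_{H^1}² means (1−α)∫(u')² ≥ (α−c)∫u², and for the modes u_n = sin(nπ(x−x₀)/L) (x₀ the left endpoint) one has ∫u_n²/∫(u_n')² = (L/(nπ))² → 0, so a(u_n,u_n)/||u_n||_{H^1}² → 1. Hence the optimal constant is α = 1.
Therefore α = 1.


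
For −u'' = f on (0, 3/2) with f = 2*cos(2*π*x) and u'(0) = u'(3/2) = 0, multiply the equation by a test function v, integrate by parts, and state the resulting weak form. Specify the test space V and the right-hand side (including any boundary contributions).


V = H^1(0, 3/2) (no boundary constraint on v; u is determined up to an additive constant); weak form: ∫_0^3/2 u'v' dx = ∫_0^3/2 (2*cos(2*π*x)) v dx for all v ∈ V.

Multiply both sides by a test function v and integrate from 0 to 3/2:
  ∫_0^3/2 −u''(x) v(x) dx = ∫_0^3/2 f(x) v(x) dx.
Integrate the LHS by parts once:
  ∫_0^3/2 −u'' v dx = −[u'(x) v(x)]_0^3/2 + ∫_0^3/2 u'(x) v'(x) dx.
Thus ∫_0^3/2 u'(x) v'(x) dx = ∫_0^3/2 f(x) v(x) dx + [u'(x) v(x)]_0^3/2.
Choose V so that boundary terms are either known or forced to vanish.
u has homogeneous Neumann: u'(0) = u'(3/2) = 0. So [u' v]_0^3/2 = 0·v(3/2) − 0·v(0) = 0 for any v; take V = H^1(0, 3/2).
Weak formulation: find u (satisfying any essential BC) such that ∫_0^3/2 u'(x) v'(x) dx = ∫_0^3/2 f v dx for all v ∈ V (homogeneous Neumann, so boundary terms vanish).
Substituting f(x) = 2*cos(2*π*x), the right-hand side is ∫_0^3/2 (2*cos(2*π*x)) v dx.
Compatibility check (pure Neumann): taking v ≡ 1 ∈ V gives 0 = ∫_0^3/2 f dx + (0) − (0), i.e. ∫_0^3/2 f dx must equal u'(0) − u'(3/2) = 0. Indeed ∫_0^3/2 (2*cos(2*π*x)) dx = 0, so the data are compatible. The solution is then unique only up to an additive constant (fix it e.g. by requiring ∫_0^3/2 u dx = 0).


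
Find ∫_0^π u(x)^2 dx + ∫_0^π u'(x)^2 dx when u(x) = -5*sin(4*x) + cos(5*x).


||u||_{H^1(0,π)}^2 = 2080/9 + 451*π/2

u'(x) = -5*sin(5*x) - 20*cos(4*x).
Expand u² and (u')² and integrate term by term on (0, π), using: for integers n ≥ 1, ∫_0^π sin²(nx) dx = ∫_0^π cos²(nx) dx = π/2; for n ≠ n', ∫_0^π sin(nx)sin(n'x) dx = ∫_0^π cos(nx)cos(n'x) dx = 0; and by product-to-sum, ∫_0^π sin(nx)cos(n'x) dx = ½∫_0^π [sin((n+n')x) + sin((n−n')x)] dx, which is 0 when n+n' is even and 2n/(n²−n'²) when n+n' is odd (it need not vanish on (0, π)).
  u² squared terms: (-5)²·∫sin(4x)² dx = 25·π/2 = 25*π/2;  (1)²·∫cos(5x)² dx = 1·π/2 = π/2.
  u² cross terms: 2·(-5)·(1)·∫sin(4x)·cos(5x) dx = -10·(-8/9) = 80/9.
  So ∫_0^π u² dx = 25*π/2 + π/2 + 80/9 = 80/9 + 13*π.
  (u')² squared terms: (-20)²·∫cos(4x)² dx = 400·π/2 = 200*π;  (-5)²·∫sin(5x)² dx = 25·π/2 = 25*π/2.
  (u')² cross terms: 2·(-20)·(-5)·∫cos(4x)·sin(5x) dx = 200·(10/9) = 2000/9.
  So ∫_0^π (u')² dx = 200*π + 25*π/2 + 2000/9 = 2000/9 + 425*π/2.
||u||_{H^1}^2 = (80/9 + 13*π) + (2000/9 + 425*π/2) = 2080/9 + 451*π/2.


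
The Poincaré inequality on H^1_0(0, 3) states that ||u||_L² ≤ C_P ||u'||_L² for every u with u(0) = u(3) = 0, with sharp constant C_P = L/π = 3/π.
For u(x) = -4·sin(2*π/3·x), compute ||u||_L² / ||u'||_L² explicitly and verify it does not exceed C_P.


||u||_L² / ||u'||_L² = 3/(2*π) < C_P = 3/π.

u(x) = -4·sin(2*π/3·x), so u'(x) = -8*π*cos(2*π*x/3)/3.
Writing u(x) = A·sin(kπx/L) with A = -4 and k = 2, use ∫_0^L sin²(kπx/L) dx = L/2 and ∫_0^L cos²(kπx/L) dx = L/2.
u² = 16·sin²(2*π/3·x) and (u')² = 64*π^2/9·cos²(2*π/3·x), and each of sin², cos² integrates to L/2 = 3/2 over (0, 3).
∫_0^3 u² dx = 24, so ||u||_L² = 2*sqrt(6).
∫_0^3 (u')² dx = 32*π^2/3, so ||u'||_L² = 4*sqrt(6)*π/3.
Ratio ||u||_L² / ||u'||_L² = 3/(2*π).
Sharp Poincaré constant on H^1_0(0, 3) is C_P = L/π = 3/π, achieved by sin(π/3·x).
This is the k = 2 harmonic; the ratio L/(kπ) is strictly less than C_P = L/π, consistent with the sharp inequality ||u||_L² ≤ C_P ||u'||_L².


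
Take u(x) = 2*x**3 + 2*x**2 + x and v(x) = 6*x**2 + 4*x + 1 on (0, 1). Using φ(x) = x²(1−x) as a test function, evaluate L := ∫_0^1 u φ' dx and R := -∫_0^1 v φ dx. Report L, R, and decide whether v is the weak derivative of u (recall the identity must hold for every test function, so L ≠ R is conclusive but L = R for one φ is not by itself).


LHS = -29/60, RHS = -29/60. Yes, v = u' weakly.

u(x) = 2*x**3 + 2*x**2 + x, classical derivative u'(x) = 6*x**2 + 4*x + 1.
φ(x) = x²(1−x), so φ'(x) = x*(2 - 3*x).
Note φ(0) = φ(1) = 0, so the boundary term u·φ vanishes.
LHS = ∫_0^1 u(x) φ'(x) dx = ∫_0^1 (-6*x^5 - 2*x^4 + x^3 + 2*x^2) dx. Term by term:
  ∫_0^1 -6*x^5 dx = -1;  ∫_0^1 -2*x^4 dx = -2/5;  ∫_0^1 x^3 dx = 1/4;
  ∫_0^1 2*x^2 dx = 2/3.
Sum: -1 − 2/5 + 1/4 + 2/3 = -29/60.
So LHS = -29/60.
∫_0^1 v(x) φ(x) dx = ∫_0^1 (-6*x^5 + 2*x^4 + 3*x^3 + x^2) dx. Term by term:
  ∫_0^1 -6*x^5 dx = -1;  ∫_0^1 2*x^4 dx = 2/5;  ∫_0^1 3*x^3 dx = 3/4;
  ∫_0^1 x^2 dx = 1/3.
Sum: -1 + 2/5 + 3/4 + 1/3 = 29/60.
So RHS = -∫_0^1 v(x) φ(x) dx = -29/60.
LHS = RHS, so the identity holds for this test φ.
Moreover u is smooth here and v(x) = u'(x) = 6*x**2 + 4*x + 1 pointwise, so the identity holds for every test function. Hence v is the weak derivative of u.


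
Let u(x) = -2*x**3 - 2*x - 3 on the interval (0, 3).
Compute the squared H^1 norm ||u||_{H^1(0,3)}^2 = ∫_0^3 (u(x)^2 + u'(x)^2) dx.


||u||_{H^1}^2 = 139164/35

The H^1 norm (squared) on an interval (0, L) is
  ||u||_{H^1}^2 = ∫_0^L u(x)^2 dx + ∫_0^L u'(x)^2 dx.
Compute u'(x) = -6*x**2 - 2.
Then u(x)^2 = 4*x**6 + 8*x**4 + 12*x**3 + 4*x**2 + 12*x + 9 and u'(x)^2 = 36*x**4 + 24*x**2 + 4.
Integrate each monomial from 0 to 3 using ∫_0^3 c·x^n dx = c·3^(n+1)/(n+1):
  ∫_0^3 u(x)^2 dx = ∫_0^3 (4*x^6 + 8*x^4 + 12*x^3 + 4*x^2 + 12*x + 9) dx. Term by term:
    ∫_0^3 4*x^6 dx = 8748/7;  ∫_0^3 8*x^4 dx = 1944/5;  ∫_0^3 12*x^3 dx = 243;
    ∫_0^3 4*x^2 dx = 36;  ∫_0^3 12*x dx = 54;  ∫_0^3 9 dx = 27.
  Sum: 8748/7 + 1944/5 + 243 + 36 + 54 + 27 = 69948/35.
  ∫_0^3 u'(x)^2 dx = ∫_0^3 (36*x^4 + 24*x^2 + 4) dx. Term by term:
    ∫_0^3 36*x^4 dx = 8748/5;  ∫_0^3 24*x^2 dx = 216;  ∫_0^3 4 dx = 12.
  Sum: 8748/5 + 216 + 12 = 9888/5.
Adding: ||u||_{H^1}^2 = 69948/35 + 9888/5 = 139164/35.


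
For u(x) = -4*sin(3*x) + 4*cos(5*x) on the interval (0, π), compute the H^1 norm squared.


||u||_{H^1(0,π)}^2 = 288*π

u'(x) = -20*sin(5*x) - 12*cos(3*x).
Expand u² and (u')² and integrate term by term on (0, π), using: for integers n ≥ 1, ∫_0^π sin²(nx) dx = ∫_0^π cos²(nx) dx = π/2; for n ≠ n', ∫_0^π sin(nx)sin(n'x) dx = ∫_0^π cos(nx)cos(n'x) dx = 0; and by product-to-sum, ∫_0^π sin(nx)cos(n'x) dx = ½∫_0^π [sin((n+n')x) + sin((n−n')x)] dx, which is 0 when n+n' is even and 2n/(n²−n'²) when n+n' is odd (it need not vanish on (0, π)).
  u² squared terms: (-4)²·∫sin(3x)² dx = 16·π/2 = 8*π;  (4)²·∫cos(5x)² dx = 16·π/2 = 8*π.
  u² cross terms: 2·(-4)·(4)·∫sin(3x)·cos(5x) dx = -32·(0) = 0.
  So ∫_0^π u² dx = 8*π + 8*π + 0 = 16*π.
  (u')² squared terms: (-20)²·∫sin(5x)² dx = 400·π/2 = 200*π;  (-12)²·∫cos(3x)² dx = 144·π/2 = 72*π.
  (u')² cross terms: 2·(-20)·(-12)·∫sin(5x)·cos(3x) dx = 480·(0) = 0.
  So ∫_0^π (u')² dx = 200*π + 72*π + 0 = 272*π.
||u||_{H^1}^2 = (16*π) + (272*π) = 288*π.


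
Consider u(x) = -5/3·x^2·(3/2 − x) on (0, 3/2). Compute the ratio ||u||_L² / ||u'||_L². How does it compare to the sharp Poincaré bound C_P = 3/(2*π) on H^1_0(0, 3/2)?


||u||_L² / ||u'||_L² = 3*sqrt(14)/28 < C_P = 3/(2*π).

u(x) = -5/3·x^2·(3/2 − x), so u'(x) = 5*x*(x - 1).
u(x) = -5/3·x^2·(3/2 − x) vanishes at x = 0 and x = 3/2, so u ∈ H^1_0(0, 3/2). Differentiate via the product rule and integrate the resulting polynomials term by term.
  ∫_0^3/2 u² dx = ∫_0^3/2 (25*x^6/9 - 25*x^5/3 + 25*x^4/4) dx. Term by term:
    ∫_0^3/2 25*x^6/9 dx = 6075/896;  ∫_0^3/2 -25*x^5/3 dx = -2025/128;  ∫_0^3/2 25*x^4/4 dx = 1215/128.
  Sum: 6075/896 − 2025/128 + 1215/128 = 405/896.
  ∫_0^3/2 (u')² dx = ∫_0^3/2 (25*x^4 - 50*x^3 + 25*x^2) dx. Term by term:
    ∫_0^3/2 25*x^4 dx = 1215/32;  ∫_0^3/2 -50*x^3 dx = -2025/32;  ∫_0^3/2 25*x^2 dx = 225/8.
  Sum: 1215/32 − 2025/32 + 225/8 = 45/16.
∫_0^3/2 u² dx = 405/896, so ||u||_L² = 9*sqrt(70)/112.
∫_0^3/2 (u')² dx = 45/16, so ||u'||_L² = 3*sqrt(5)/4.
Ratio ||u||_L² / ||u'||_L² = 3*sqrt(14)/28.
Sharp Poincaré constant on H^1_0(0, 3/2) is C_P = L/π = 3/(2*π), achieved by sin(2*π/3·x).
A polynomial bump cannot attain the sharp Poincaré constant (only the first sine eigenfunction does), so the ratio is strictly less than C_P, consistent with ||u||_L² ≤ C_P ||u'||_L².


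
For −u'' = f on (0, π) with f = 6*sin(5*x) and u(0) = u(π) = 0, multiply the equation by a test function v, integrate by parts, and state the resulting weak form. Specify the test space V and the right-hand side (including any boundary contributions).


V = H^1_0(0, π) (so v(0) = v(π) = 0); weak form: ∫_0^π u'v' dx = ∫_0^π (6*sin(5*x)) v dx for all v ∈ V.

Multiply both sides by a test function v and integrate from 0 to π:
  ∫_0^π −u''(x) v(x) dx = ∫_0^π f(x) v(x) dx.
Integrate the LHS by parts once:
  ∫_0^π −u'' v dx = −[u'(x) v(x)]_0^π + ∫_0^π u'(x) v'(x) dx.
Thus ∫_0^π u'(x) v'(x) dx = ∫_0^π f(x) v(x) dx + [u'(x) v(x)]_0^π.
Choose V so that boundary terms are either known or forced to vanish.
u is Dirichlet: u(0) = u(π) = 0. Let V = H^1_0(0, π); then v(0) = v(π) = 0, and [u' v]_0^π = 0.
Weak formulation: find u (satisfying any essential BC) such that ∫_0^π u'(x) v'(x) dx = ∫_0^π f v dx for all v ∈ V.
Substituting f(x) = 6*sin(5*x), the right-hand side is ∫_0^π (6*sin(5*x)) v dx.


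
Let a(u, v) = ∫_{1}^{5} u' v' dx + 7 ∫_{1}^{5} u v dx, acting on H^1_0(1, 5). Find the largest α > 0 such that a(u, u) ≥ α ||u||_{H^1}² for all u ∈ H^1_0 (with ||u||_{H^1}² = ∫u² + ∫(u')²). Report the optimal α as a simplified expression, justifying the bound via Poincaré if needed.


α = 1

Coercivity of a(·,·) on H^1_0(1, 5) means a(u, u) ≥ α ||u||_{H^1}² for every u ∈ H^1_0.
The interval has length L = 4, and Poincaré/coercivity depend only on L. Here a(u, u) = ∫(u')² + (7)·∫u².
Here c = 7 ≥ 1, so a(u,u) = ∫(u')² + c∫u² ≥ ∫(u')² + ∫u² = ||u||_{H^1}², i.e. α = 1 works. No larger α is possible: a(u,u) ≥ α||u||_{H^1}² means (1−α)∫(u')² ≥ (α−c)∫u², and for the modes u_n = sin(nπ(x−x₀)/L) (x₀ the left endpoint) one has ∫u_n²/∫(u_n')² = (L/(nπ))² → 0, so a(u_n,u_n)/||u_n||_{H^1}² → 1. Hence the optimal constant is α = 1.
Therefore α = 1.


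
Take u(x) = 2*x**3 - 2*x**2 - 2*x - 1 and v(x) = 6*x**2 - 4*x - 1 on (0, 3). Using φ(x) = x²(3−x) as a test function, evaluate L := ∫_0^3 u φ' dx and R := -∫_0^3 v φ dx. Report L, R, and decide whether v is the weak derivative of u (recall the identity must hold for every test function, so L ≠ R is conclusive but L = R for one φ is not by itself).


LHS = -837/10, RHS = -1809/20. No, v is not the weak derivative of u.

u(x) = 2*x**3 - 2*x**2 - 2*x - 1, classical derivative u'(x) = 6*x**2 - 4*x - 2.
φ(x) = x²(3−x), so φ'(x) = 3*x*(2 - x).
Note φ(0) = φ(3) = 0, so the boundary term u·φ vanishes.
LHS = ∫_0^3 u(x) φ'(x) dx = ∫_0^3 (-6*x^5 + 18*x^4 - 6*x^3 - 9*x^2 - 6*x) dx. Term by term:
  ∫_0^3 -6*x^5 dx = -729;  ∫_0^3 18*x^4 dx = 4374/5;  ∫_0^3 -6*x^3 dx = -243/2;
  ∫_0^3 -9*x^2 dx = -81;  ∫_0^3 -6*x dx = -27.
Sum: -729 + 4374/5 − 243/2 − 81 − 27 = -837/10.
So LHS = -837/10.
∫_0^3 v(x) φ(x) dx = ∫_0^3 (-6*x^5 + 22*x^4 - 11*x^3 - 3*x^2) dx. Term by term:
  ∫_0^3 -6*x^5 dx = -729;  ∫_0^3 22*x^4 dx = 5346/5;  ∫_0^3 -11*x^3 dx = -891/4;
  ∫_0^3 -3*x^2 dx = -27.
Sum: -729 + 5346/5 − 891/4 − 27 = 1809/20.
So RHS = -∫_0^3 v(x) φ(x) dx = -1809/20.
LHS − RHS = 27/4 ≠ 0, so the identity fails.
(For a valid weak derivative the identity must hold for EVERY test function, in particular this one. The failure shows v is NOT the weak derivative of u.)
Correct weak derivative would be u'(x) = 6*x**2 - 4*x - 2.


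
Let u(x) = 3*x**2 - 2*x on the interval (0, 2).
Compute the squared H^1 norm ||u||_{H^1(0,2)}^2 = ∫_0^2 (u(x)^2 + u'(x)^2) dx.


||u||_{H^1}^2 = 1144/15

The H^1 norm (squared) on an interval (0, L) is
  ||u||_{H^1}^2 = ∫_0^L u(x)^2 dx + ∫_0^L u'(x)^2 dx.
Compute u'(x) = 6*x - 2.
Then u(x)^2 = 9*x**4 - 12*x**3 + 4*x**2 and u'(x)^2 = 36*x**2 - 24*x + 4.
Integrate each monomial from 0 to 2 using ∫_0^2 c·x^n dx = c·2^(n+1)/(n+1):
  ∫_0^2 u(x)^2 dx = ∫_0^2 (9*x^4 - 12*x^3 + 4*x^2) dx. Term by term:
    ∫_0^2 9*x^4 dx = 288/5;  ∫_0^2 -12*x^3 dx = -48;  ∫_0^2 4*x^2 dx = 32/3.
  Sum: 288/5 − 48 + 32/3 = 304/15.
  ∫_0^2 u'(x)^2 dx = ∫_0^2 (36*x^2 - 24*x + 4) dx. Term by term:
    ∫_0^2 36*x^2 dx = 96;  ∫_0^2 -24*x dx = -48;  ∫_0^2 4 dx = 8.
  Sum: 96 − 48 + 8 = 56.
Adding: ||u||_{H^1}^2 = 304/15 + 56 = 1144/15.


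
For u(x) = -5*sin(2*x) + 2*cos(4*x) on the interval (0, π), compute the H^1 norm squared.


||u||_{H^1(0,π)}^2 = 193*π/2

u'(x) = -8*sin(4*x) - 10*cos(2*x).
Expand u² and (u')² and integrate term by term on (0, π), using: for integers n ≥ 1, ∫_0^π sin²(nx) dx = ∫_0^π cos²(nx) dx = π/2; for n ≠ n', ∫_0^π sin(nx)sin(n'x) dx = ∫_0^π cos(nx)cos(n'x) dx = 0; and by product-to-sum, ∫_0^π sin(nx)cos(n'x) dx = ½∫_0^π [sin((n+n')x) + sin((n−n')x)] dx, which is 0 when n+n' is even and 2n/(n²−n'²) when n+n' is odd (it need not vanish on (0, π)).
  u² squared terms: (-5)²·∫sin(2x)² dx = 25·π/2 = 25*π/2;  (2)²·∫cos(4x)² dx = 4·π/2 = 2*π.
  u² cross terms: 2·(-5)·(2)·∫sin(2x)·cos(4x) dx = -20·(0) = 0.
  So ∫_0^π u² dx = 25*π/2 + 2*π + 0 = 29*π/2.
  (u')² squared terms: (-10)²·∫cos(2x)² dx = 100·π/2 = 50*π;  (-8)²·∫sin(4x)² dx = 64·π/2 = 32*π.
  (u')² cross terms: 2·(-10)·(-8)·∫cos(2x)·sin(4x) dx = 160·(0) = 0.
  So ∫_0^π (u')² dx = 50*π + 32*π + 0 = 82*π.
||u||_{H^1}^2 = (29*π/2) + (82*π) = 193*π/2.


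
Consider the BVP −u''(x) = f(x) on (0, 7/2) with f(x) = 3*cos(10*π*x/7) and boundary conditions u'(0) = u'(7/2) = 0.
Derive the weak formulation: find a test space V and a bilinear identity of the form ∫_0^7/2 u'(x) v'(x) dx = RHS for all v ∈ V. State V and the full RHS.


V = H^1(0, 7/2) (no boundary constraint on v; u is determined up to an additive constant); weak form: ∫_0^7/2 u'v' dx = ∫_0^7/2 (3*cos(10*π*x/7)) v dx for all v ∈ V.

Multiply both sides by a test function v and integrate from 0 to 7/2:
  ∫_0^7/2 −u''(x) v(x) dx = ∫_0^7/2 f(x) v(x) dx.
Integrate the LHS by parts once:
  ∫_0^7/2 −u'' v dx = −[u'(x) v(x)]_0^7/2 + ∫_0^7/2 u'(x) v'(x) dx.
Thus ∫_0^7/2 u'(x) v'(x) dx = ∫_0^7/2 f(x) v(x) dx + [u'(x) v(x)]_0^7/2.
Choose V so that boundary terms are either known or forced to vanish.
u has homogeneous Neumann: u'(0) = u'(7/2) = 0. So [u' v]_0^7/2 = 0·v(7/2) − 0·v(0) = 0 for any v; take V = H^1(0, 7/2).
Weak formulation: find u (satisfying any essential BC) such that ∫_0^7/2 u'(x) v'(x) dx = ∫_0^7/2 f v dx for all v ∈ V (homogeneous Neumann, so boundary terms vanish).
Substituting f(x) = 3*cos(10*π*x/7), the right-hand side is ∫_0^7/2 (3*cos(10*π*x/7)) v dx.
Compatibility check (pure Neumann): taking v ≡ 1 ∈ V gives 0 = ∫_0^7/2 f dx + (0) − (0), i.e. ∫_0^7/2 f dx must equal u'(0) − u'(7/2) = 0. Indeed ∫_0^7/2 (3*cos(10*π*x/7)) dx = 0, so the data are compatible. The solution is then unique only up to an additive constant (fix it e.g. by requiring ∫_0^7/2 u dx = 0).


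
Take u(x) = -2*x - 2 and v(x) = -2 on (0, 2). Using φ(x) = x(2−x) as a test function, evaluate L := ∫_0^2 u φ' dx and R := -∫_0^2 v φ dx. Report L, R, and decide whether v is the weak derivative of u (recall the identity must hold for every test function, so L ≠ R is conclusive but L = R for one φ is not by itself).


LHS = 8/3, RHS = 8/3. Yes, v = u' weakly.

u(x) = -2*x - 2, classical derivative u'(x) = -2.
φ(x) = x(2−x), so φ'(x) = 2 - 2*x.
Note φ(0) = φ(2) = 0, so the boundary term u·φ vanishes.
LHS = ∫_0^2 u(x) φ'(x) dx = ∫_0^2 (4*x^2 - 4) dx. Term by term:
  ∫_0^2 4*x^2 dx = 32/3;  ∫_0^2 -4 dx = -8.
Sum: 32/3 − 8 = 8/3.
So LHS = 8/3.
∫_0^2 v(x) φ(x) dx = ∫_0^2 (2*x^2 - 4*x) dx. Term by term:
  ∫_0^2 2*x^2 dx = 16/3;  ∫_0^2 -4*x dx = -8.
Sum: 16/3 − 8 = -8/3.
So RHS = -∫_0^2 v(x) φ(x) dx = 8/3.
LHS = RHS, so the identity holds for this test φ.
Moreover u is smooth here and v(x) = u'(x) = -2 pointwise, so the identity holds for every test function. Hence v is the weak derivative of u.


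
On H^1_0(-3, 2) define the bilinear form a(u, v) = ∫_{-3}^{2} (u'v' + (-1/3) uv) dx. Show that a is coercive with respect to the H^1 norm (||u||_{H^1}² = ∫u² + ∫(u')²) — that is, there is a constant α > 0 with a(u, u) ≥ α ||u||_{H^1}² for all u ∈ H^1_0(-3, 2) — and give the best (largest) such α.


α = (-25/3 + π^2)/(π^2 + 25)

Coercivity of a(·,·) on H^1_0(-3, 2) means a(u, u) ≥ α ||u||_{H^1}² for every u ∈ H^1_0.
The interval has length L = 5, and Poincaré/coercivity depend only on L. Here a(u, u) = ∫(u')² + (-1/3)·∫u².
Here c = -1/3 < 0 with |c| < (π/L)² = π^2/25, so coercivity still holds. The condition a(u,u) ≥ α||u||_{H^1}² reads (1−α)∫(u')² ≥ (α−c)∫u². Any admissible α is ≤ 1 (rapidly oscillating u have ∫u²/∫(u')² → 0), and α = 1 would force 0 ≥ (1−c)∫u², impossible since c < 1; so 1−α > 0. By the sharp Poincaré inequality on H^1_0 of an interval of length L, ∫(u')² ≥ (π/L)²∫u² with equality for the first sine mode sin(π(x−x₀)/L) (x₀ the left endpoint), so the inequality holds for all u iff (1−α)(π/L)² ≥ α − c, i.e. α ≤ ((π/L)² + c)/((π/L)² + 1) = (1 + c(L/π)²)/(1 + (L/π)²). (Direct route, valid since c ≤ 0: Poincaré gives c∫u² ≥ c(L/π)²∫(u')², so a(u,u) ≥ (1 + c(L/π)²)∫(u')², while ||u||_{H^1}² ≤ (1 + (L/π)²)∫(u')²; dividing yields the same α.) With (π/L)² = π^2/25 and c = -1/3, the largest admissible constant is α = ((π/L)² + c)/((π/L)² + 1).
Simplifying, α = (-25/3 + π^2)/(π^2 + 25).


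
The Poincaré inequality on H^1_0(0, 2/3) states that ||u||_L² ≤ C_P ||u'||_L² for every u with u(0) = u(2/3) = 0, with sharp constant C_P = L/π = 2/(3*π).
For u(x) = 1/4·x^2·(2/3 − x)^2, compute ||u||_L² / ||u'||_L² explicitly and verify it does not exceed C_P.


||u||_L² / ||u'||_L² = sqrt(3)/9 < C_P = 2/(3*π).

u(x) = 1/4·x^2·(2/3 − x)^2, so u'(x) = x*(x^2 - x + 2/9).
u(x) = 1/4·x^2·(2/3 − x)^2 vanishes at x = 0 and x = 2/3, so u ∈ H^1_0(0, 2/3). Differentiate via the product rule and integrate the resulting polynomials term by term.
  ∫_0^2/3 u² dx = ∫_0^2/3 (x^8/16 - x^7/6 + x^6/6 - 2*x^5/27 + x^4/81) dx. Term by term:
    ∫_0^2/3 x^8/16 dx = 32/177147;  ∫_0^2/3 -x^7/6 dx = -16/19683;  ∫_0^2/3 x^6/6 dx = 64/45927;
    ∫_0^2/3 -2*x^5/27 dx = -64/59049;  ∫_0^2/3 x^4/81 dx = 32/98415.
  Sum: 32/177147 − 16/19683 + 64/45927 − 64/59049 + 32/98415 = 16/6200145.
  ∫_0^2/3 (u')² dx = ∫_0^2/3 (x^6 - 2*x^5 + 13*x^4/9 - 4*x^3/9 + 4*x^2/81) dx. Term by term:
    ∫_0^2/3 x^6 dx = 128/15309;  ∫_0^2/3 -2*x^5 dx = -64/2187;  ∫_0^2/3 13*x^4/9 dx = 416/10935;
    ∫_0^2/3 -4*x^3/9 dx = -16/729;  ∫_0^2/3 4*x^2/81 dx = 32/6561.
  Sum: 128/15309 − 64/2187 + 416/10935 − 16/729 + 32/6561 = 16/229635.
∫_0^2/3 u² dx = 16/6200145, so ||u||_L² = 4*sqrt(105)/25515.
∫_0^2/3 (u')² dx = 16/229635, so ||u'||_L² = 4*sqrt(35)/2835.
Ratio ||u||_L² / ||u'||_L² = sqrt(3)/9.
Sharp Poincaré constant on H^1_0(0, 2/3) is C_P = L/π = 2/(3*π), achieved by sin(3*π/2·x).
A polynomial bump cannot attain the sharp Poincaré constant (only the first sine eigenfunction does), so the ratio is strictly less than C_P, consistent with ||u||_L² ≤ C_P ||u'||_L².


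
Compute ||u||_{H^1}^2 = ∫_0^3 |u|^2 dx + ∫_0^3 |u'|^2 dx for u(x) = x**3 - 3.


||u||_{H^1}^2 = 45873/70

The H^1 norm (squared) on an interval (0, L) is
  ||u||_{H^1}^2 = ∫_0^L u(x)^2 dx + ∫_0^L u'(x)^2 dx.
Compute u'(x) = 3*x**2.
Then u(x)^2 = x**6 - 6*x**3 + 9 and u'(x)^2 = 9*x**4.
Integrate each monomial from 0 to 3 using ∫_0^3 c·x^n dx = c·3^(n+1)/(n+1):
  ∫_0^3 u(x)^2 dx = ∫_0^3 (x^6 - 6*x^3 + 9) dx. Term by term:
    ∫_0^3 x^6 dx = 2187/7;  ∫_0^3 -6*x^3 dx = -243/2;  ∫_0^3 9 dx = 27.
  Sum: 2187/7 − 243/2 + 27 = 3051/14.
  ∫_0^3 u'(x)^2 dx = ∫_0^3 (9*x^4) dx. Term by term:
    ∫_0^3 9*x^4 dx = 2187/5.
Adding: ||u||_{H^1}^2 = 3051/14 + 2187/5 = 45873/70.


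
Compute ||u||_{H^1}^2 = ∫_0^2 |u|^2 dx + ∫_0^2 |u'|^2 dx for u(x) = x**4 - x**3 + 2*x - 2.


||u||_{H^1}^2 = 48976/315

The H^1 norm (squared) on an interval (0, L) is
  ||u||_{H^1}^2 = ∫_0^L u(x)^2 dx + ∫_0^L u'(x)^2 dx.
Compute u'(x) = 4*x**3 - 3*x**2 + 2.
Then u(x)^2 = x**8 - 2*x**7 + x**6 + 4*x**5 - 8*x**4 + 4*x**3 + 4*x**2 - 8*x + 4 and u'(x)^2 = 16*x**6 - 24*x**5 + 9*x**4 + 16*x**3 - 12*x**2 + 4.
Integrate each monomial from 0 to 2 using ∫_0^2 c·x^n dx = c·2^(n+1)/(n+1):
  ∫_0^2 u(x)^2 dx = ∫_0^2 (x^8 - 2*x^7 + x^6 + 4*x^5 - 8*x^4 + 4*x^3 + 4*x^2 - 8*x + 4) dx. Term by term:
    ∫_0^2 x^8 dx = 512/9;  ∫_0^2 -2*x^7 dx = -64;  ∫_0^2 x^6 dx = 128/7;
    ∫_0^2 4*x^5 dx = 128/3;  ∫_0^2 -8*x^4 dx = -256/5;  ∫_0^2 4*x^3 dx = 16;
    ∫_0^2 4*x^2 dx = 32/3;  ∫_0^2 -8*x dx = -16;  ∫_0^2 4 dx = 8.
  Sum: 512/9 − 64 + 128/7 + 128/3 − 256/5 + 16 + 32/3 − 16 + 8 = 6712/315.
  ∫_0^2 u'(x)^2 dx = ∫_0^2 (16*x^6 - 24*x^5 + 9*x^4 + 16*x^3 - 12*x^2 + 4) dx. Term by term:
    ∫_0^2 16*x^6 dx = 2048/7;  ∫_0^2 -24*x^5 dx = -256;  ∫_0^2 9*x^4 dx = 288/5;
    ∫_0^2 16*x^3 dx = 64;  ∫_0^2 -12*x^2 dx = -32;  ∫_0^2 4 dx = 8.
  Sum: 2048/7 − 256 + 288/5 + 64 − 32 + 8 = 4696/35.
Adding: ||u||_{H^1}^2 = 6712/315 + 4696/35 = 48976/315.
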